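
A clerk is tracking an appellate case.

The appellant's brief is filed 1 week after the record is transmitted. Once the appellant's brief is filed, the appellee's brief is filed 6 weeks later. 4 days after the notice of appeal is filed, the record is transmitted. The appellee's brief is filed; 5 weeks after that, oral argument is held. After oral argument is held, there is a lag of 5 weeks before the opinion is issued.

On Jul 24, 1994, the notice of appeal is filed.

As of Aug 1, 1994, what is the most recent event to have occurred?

The record is transmitted

The notice of appeal is filed: Jul 24, 1994.
The record is transmitted: Jul 24, 1994 + 4 days = Jul 28, 1994.
The appellant's brief is filed: Jul 28, 1994 + 1 week = Aug 4, 1994.
The appellee's brief is filed: Aug 4, 1994 + 6 weeks = Sep 15, 1994.
Oral argument is held: Sep 15, 1994 + 5 weeks = Oct 20, 1994.
The opinion is issued: Oct 20, 1994 + 5 weeks = Nov 24, 1994.
Aug 1, 1994 falls between when the record is transmitted (Jul 28, 1994) and when the appellant's brief is filed (Aug 4, 1994).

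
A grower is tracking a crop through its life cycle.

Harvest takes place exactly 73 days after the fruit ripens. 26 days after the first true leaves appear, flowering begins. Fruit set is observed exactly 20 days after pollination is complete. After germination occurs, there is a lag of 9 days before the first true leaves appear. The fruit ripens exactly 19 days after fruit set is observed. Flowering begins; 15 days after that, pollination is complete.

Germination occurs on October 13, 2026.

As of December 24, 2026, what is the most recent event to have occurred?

Fruit set is observed

Germination occurs: Oct 13, 2026.
The first true leaves appear: Oct 13, 2026 + 9 days = Oct 22, 2026.
Flowering begins: Oct 22, 2026 + 26 days = Nov 17, 2026.
Pollination is complete: Nov 17, 2026 + 15 days = Dec 2, 2026.
Fruit set is observed: Dec 2, 2026 + 20 days = Dec 22, 2026.
The fruit ripens: Dec 22, 2026 + 19 days = Jan 10, 2027.
Harvest takes place: Jan 10, 2027 + 73 days = Mar 24, 2027.
Dec 24, 2026 falls between when fruit set is observed (Dec 22, 2026) and when the fruit ripens (Jan 10, 2027).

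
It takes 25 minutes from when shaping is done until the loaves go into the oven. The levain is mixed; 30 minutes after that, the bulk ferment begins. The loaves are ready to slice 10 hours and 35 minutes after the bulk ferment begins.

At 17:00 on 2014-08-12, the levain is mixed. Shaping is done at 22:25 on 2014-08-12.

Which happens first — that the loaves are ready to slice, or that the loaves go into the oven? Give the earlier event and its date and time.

The loaves go into the oven — 22:50 on 2014-08-12

The levain is mixed: 17:00 Aug 12, 2014.
The bulk ferment begins: 17:00 Aug 12, 2014 + 30m = 17:30 Aug 12, 2014.
The loaves are ready to slice: 17:30 Aug 12, 2014 + 10h35m = 04:05 Aug 13, 2014.
Shaping is done: 22:25 Aug 12, 2014.
The loaves go into the oven: 22:25 Aug 12, 2014 + 25m = 22:50 Aug 12, 2014.
Comparing: the loaves are ready to slice at 04:05 Aug 13, 2014 vs the loaves go into the oven at 22:50 Aug 12, 2014. Earlier: the loaves go into the oven.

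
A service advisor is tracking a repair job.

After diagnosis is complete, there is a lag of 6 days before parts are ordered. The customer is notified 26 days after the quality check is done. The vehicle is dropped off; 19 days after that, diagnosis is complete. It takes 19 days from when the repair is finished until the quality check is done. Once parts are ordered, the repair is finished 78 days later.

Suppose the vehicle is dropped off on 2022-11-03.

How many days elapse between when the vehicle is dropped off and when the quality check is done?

Causal path: the vehicle is dropped off → diagnosis is complete → parts are ordered → the repair is finished → the quality check is done.
Total delay along the path: 19 + 6 + 78 + 19 = 122 days.

122 days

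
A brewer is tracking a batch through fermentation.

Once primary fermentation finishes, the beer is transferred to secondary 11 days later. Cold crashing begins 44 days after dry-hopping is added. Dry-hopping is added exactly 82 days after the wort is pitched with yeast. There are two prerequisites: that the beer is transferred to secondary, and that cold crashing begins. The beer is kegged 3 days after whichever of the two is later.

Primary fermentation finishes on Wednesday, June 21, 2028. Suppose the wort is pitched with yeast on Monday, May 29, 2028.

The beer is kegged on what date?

Primary fermentation finishes: Jun 21, 2028.
The beer is transferred to secondary: Jun 21, 2028 + 11 days = Jul 2, 2028.
The wort is pitched with yeast: May 29, 2028.
Dry-hopping is added: May 29, 2028 + 82 days = Aug 19, 2028.
Cold crashing begins: Aug 19, 2028 + 44 days = Oct 2, 2028.
Both prerequisites met — the beer is transferred to secondary (Jul 2, 2028), cold crashing begins (Oct 2, 2028); the later is Oct 2, 2028.
The beer is kegged: Oct 2, 2028 + 3 days = Oct 5, 2028.

Thursday, October 5, 2028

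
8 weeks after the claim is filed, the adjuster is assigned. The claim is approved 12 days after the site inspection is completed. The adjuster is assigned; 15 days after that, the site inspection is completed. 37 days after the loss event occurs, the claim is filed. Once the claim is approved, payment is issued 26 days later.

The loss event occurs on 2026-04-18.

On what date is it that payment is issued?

The loss event occurs: Apr 18, 2026.
The claim is filed: Apr 18, 2026 + 37 days = May 25, 2026.
The adjuster is assigned: May 25, 2026 + 8 weeks = Jul 20, 2026.
The site inspection is completed: Jul 20, 2026 + 15 days = Aug 4, 2026.
The claim is approved: Aug 4, 2026 + 12 days = Aug 16, 2026.
Payment is issued: Aug 16, 2026 + 26 days = Sep 11, 2026.

2026-09-11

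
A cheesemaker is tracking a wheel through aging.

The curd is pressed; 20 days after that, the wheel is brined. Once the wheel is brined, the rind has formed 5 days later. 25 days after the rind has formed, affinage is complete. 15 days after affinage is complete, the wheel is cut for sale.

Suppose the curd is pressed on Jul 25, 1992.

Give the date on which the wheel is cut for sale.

Sep 28, 1992

The curd is pressed: Jul 25, 1992.
The wheel is brined: Jul 25, 1992 + 20 days = Aug 14, 1992.
The rind has formed: Aug 14, 1992 + 5 days = Aug 19, 1992.
Affinage is complete: Aug 19, 1992 + 25 days = Sep 13, 1992.
The wheel is cut for sale: Sep 13, 1992 + 15 days = Sep 28, 1992.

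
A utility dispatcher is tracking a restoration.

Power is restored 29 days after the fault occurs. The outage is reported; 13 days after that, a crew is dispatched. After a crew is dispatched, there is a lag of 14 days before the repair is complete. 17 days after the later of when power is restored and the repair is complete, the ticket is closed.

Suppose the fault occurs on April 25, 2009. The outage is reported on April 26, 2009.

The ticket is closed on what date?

June 10, 2009

The fault occurs: Apr 25, 2009.
Power is restored: Apr 25, 2009 + 29 days = May 24, 2009.
The outage is reported: Apr 26, 2009.
A crew is dispatched: Apr 26, 2009 + 13 days = May 9, 2009.
The repair is complete: May 9, 2009 + 14 days = May 23, 2009.
Both prerequisites met — power is restored (May 24, 2009), the repair is complete (May 23, 2009); the later is May 24, 2009.
The ticket is closed: May 24, 2009 + 17 days = Jun 10, 2009.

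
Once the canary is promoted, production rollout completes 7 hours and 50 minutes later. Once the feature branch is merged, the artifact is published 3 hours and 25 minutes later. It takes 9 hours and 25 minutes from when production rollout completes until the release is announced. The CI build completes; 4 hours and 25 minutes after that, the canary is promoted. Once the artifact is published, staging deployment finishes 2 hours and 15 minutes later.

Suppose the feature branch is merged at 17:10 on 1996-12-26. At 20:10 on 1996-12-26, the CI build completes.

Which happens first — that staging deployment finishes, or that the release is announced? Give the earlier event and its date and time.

Staging deployment finishes — 22:50 on 1996-12-26

The feature branch is merged: 17:10 Dec 26, 1996.
The artifact is published: 17:10 Dec 26, 1996 + 3h25m = 20:35 Dec 26, 1996.
Staging deployment finishes: 20:35 Dec 26, 1996 + 2h15m = 22:50 Dec 26, 1996.
The CI build completes: 20:10 Dec 26, 1996.
The canary is promoted: 20:10 Dec 26, 1996 + 4h25m = 00:35 Dec 27, 1996.
Production rollout completes: 00:35 Dec 27, 1996 + 7h50m = 08:25 Dec 27, 1996.
The release is announced: 08:25 Dec 27, 1996 + 9h25m = 17:50 Dec 27, 1996.
Comparing: staging deployment finishes at 22:50 Dec 26, 1996 vs the release is announced at 17:50 Dec 27, 1996. Earlier: staging deployment finishes.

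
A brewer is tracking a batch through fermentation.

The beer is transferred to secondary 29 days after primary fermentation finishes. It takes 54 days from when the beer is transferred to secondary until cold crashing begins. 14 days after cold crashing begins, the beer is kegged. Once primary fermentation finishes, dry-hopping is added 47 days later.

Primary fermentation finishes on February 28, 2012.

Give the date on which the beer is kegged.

June 4, 2012

Primary fermentation finishes: Feb 28, 2012.
The beer is transferred to secondary: Feb 28, 2012 + 29 days = Mar 28, 2012.
Cold crashing begins: Mar 28, 2012 + 54 days = May 21, 2012.
The beer is kegged: May 21, 2012 + 14 days = Jun 4, 2012.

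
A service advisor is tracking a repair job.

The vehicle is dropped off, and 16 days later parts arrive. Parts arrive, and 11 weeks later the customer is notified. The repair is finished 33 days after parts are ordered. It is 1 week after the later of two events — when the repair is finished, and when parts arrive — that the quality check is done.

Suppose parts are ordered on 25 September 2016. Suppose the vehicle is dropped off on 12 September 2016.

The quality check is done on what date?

Parts are ordered: Sep 25, 2016.
The repair is finished: Sep 25, 2016 + 33 days = Oct 28, 2016.
The vehicle is dropped off: Sep 12, 2016.
Parts arrive: Sep 12, 2016 + 16 days = Sep 28, 2016.
Both prerequisites met — the repair is finished (Oct 28, 2016), parts arrive (Sep 28, 2016); the later is Oct 28, 2016.
The quality check is done: Oct 28, 2016 + 1 week = Nov 4, 2016.

4 November 2016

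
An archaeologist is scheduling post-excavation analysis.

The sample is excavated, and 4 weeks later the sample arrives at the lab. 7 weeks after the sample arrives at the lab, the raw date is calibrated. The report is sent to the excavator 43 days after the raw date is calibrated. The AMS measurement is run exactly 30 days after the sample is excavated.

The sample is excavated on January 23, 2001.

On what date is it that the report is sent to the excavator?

May 23, 2001

The sample is excavated: Jan 23, 2001.
The sample arrives at the lab: Jan 23, 2001 + 4 weeks = Feb 20, 2001.
The raw date is calibrated: Feb 20, 2001 + 7 weeks = Apr 10, 2001.
The report is sent to the excavator: Apr 10, 2001 + 43 days = May 23, 2001.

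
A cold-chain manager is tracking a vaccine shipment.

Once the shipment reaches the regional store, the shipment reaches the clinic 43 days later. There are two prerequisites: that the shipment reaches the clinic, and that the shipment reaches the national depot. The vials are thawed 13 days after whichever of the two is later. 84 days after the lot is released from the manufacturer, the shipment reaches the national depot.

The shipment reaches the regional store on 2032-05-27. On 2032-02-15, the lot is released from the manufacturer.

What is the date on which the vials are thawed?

2032-07-22

The shipment reaches the regional store: May 27, 2032.
The shipment reaches the clinic: May 27, 2032 + 43 days = Jul 9, 2032.
The lot is released from the manufacturer: Feb 15, 2032.
The shipment reaches the national depot: Feb 15, 2032 + 84 days = May 9, 2032.
Both prerequisites met — the shipment reaches the clinic (Jul 9, 2032), the shipment reaches the national depot (May 9, 2032); the later is Jul 9, 2032.
The vials are thawed: Jul 9, 2032 + 13 days = Jul 22, 2032.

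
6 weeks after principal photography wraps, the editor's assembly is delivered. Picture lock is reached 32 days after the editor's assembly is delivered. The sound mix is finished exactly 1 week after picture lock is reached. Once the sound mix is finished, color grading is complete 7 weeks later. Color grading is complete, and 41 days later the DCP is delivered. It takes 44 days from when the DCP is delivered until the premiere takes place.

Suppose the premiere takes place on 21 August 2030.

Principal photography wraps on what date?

The premiere takes place: Aug 21, 2030.
The DCP is delivered: Aug 21, 2030 − 44 days = Jul 8, 2030.
Color grading is complete: Jul 8, 2030 − 41 days = May 28, 2030.
The sound mix is finished: May 28, 2030 − 7 weeks = Apr 9, 2030.
Picture lock is reached: Apr 9, 2030 − 1 week = Apr 2, 2030.
The editor's assembly is delivered: Apr 2, 2030 − 32 days = Mar 1, 2030.
Principal photography wraps: Mar 1, 2030 − 6 weeks = Jan 18, 2030.

18 January 2030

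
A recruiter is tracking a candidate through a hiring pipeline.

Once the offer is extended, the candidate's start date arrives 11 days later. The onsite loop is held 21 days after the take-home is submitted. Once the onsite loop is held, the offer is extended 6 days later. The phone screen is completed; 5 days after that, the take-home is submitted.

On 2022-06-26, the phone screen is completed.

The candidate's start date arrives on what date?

2022-08-08

The phone screen is completed: Jun 26, 2022.
The take-home is submitted: Jun 26, 2022 + 5 days = Jul 1, 2022.
The onsite loop is held: Jul 1, 2022 + 21 days = Jul 22, 2022.
The offer is extended: Jul 22, 2022 + 6 days = Jul 28, 2022.
The candidate's start date arrives: Jul 28, 2022 + 11 days = Aug 8, 2022.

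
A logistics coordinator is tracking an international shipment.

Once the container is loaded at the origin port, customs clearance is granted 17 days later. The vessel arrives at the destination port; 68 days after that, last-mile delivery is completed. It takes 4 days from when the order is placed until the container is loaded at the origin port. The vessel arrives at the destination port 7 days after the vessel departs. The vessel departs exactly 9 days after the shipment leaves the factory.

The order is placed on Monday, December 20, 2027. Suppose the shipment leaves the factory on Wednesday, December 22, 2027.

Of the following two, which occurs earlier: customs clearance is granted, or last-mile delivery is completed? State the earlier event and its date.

The order is placed: Dec 20, 2027.
The container is loaded at the origin port: Dec 20, 2027 + 4 days = Dec 24, 2027.
Customs clearance is granted: Dec 24, 2027 + 17 days = Jan 10, 2028.
The shipment leaves the factory: Dec 22, 2027.
The vessel departs: Dec 22, 2027 + 9 days = Dec 31, 2027.
The vessel arrives at the destination port: Dec 31, 2027 + 7 days = Jan 7, 2028.
Last-mile delivery is completed: Jan 7, 2028 + 68 days = Mar 15, 2028.
Comparing: customs clearance is granted on Jan 10, 2028 vs last-mile delivery is completed on Mar 15, 2028. Earlier: customs clearance is granted.

Customs clearance is granted — Monday, January 10, 2028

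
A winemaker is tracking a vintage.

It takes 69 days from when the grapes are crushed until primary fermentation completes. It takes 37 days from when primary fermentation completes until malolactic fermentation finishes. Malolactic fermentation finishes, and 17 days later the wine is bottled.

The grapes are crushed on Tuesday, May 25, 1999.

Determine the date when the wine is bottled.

Saturday, September 25, 1999

The grapes are crushed: May 25, 1999.
Primary fermentation completes: May 25, 1999 + 69 days = Aug 2, 1999.
Malolactic fermentation finishes: Aug 2, 1999 + 37 days = Sep 8, 1999.
The wine is bottled: Sep 8, 1999 + 17 days = Sep 25, 1999.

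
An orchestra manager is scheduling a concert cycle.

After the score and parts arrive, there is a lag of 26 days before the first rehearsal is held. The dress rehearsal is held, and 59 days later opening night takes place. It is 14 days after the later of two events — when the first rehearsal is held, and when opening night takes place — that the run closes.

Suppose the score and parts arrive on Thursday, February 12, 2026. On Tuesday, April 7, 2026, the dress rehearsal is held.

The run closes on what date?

Friday, June 19, 2026

The score and parts arrive: Feb 12, 2026.
The first rehearsal is held: Feb 12, 2026 + 26 days = Mar 10, 2026.
The dress rehearsal is held: Apr 7, 2026.
Opening night takes place: Apr 7, 2026 + 59 days = Jun 5, 2026.
Both prerequisites met — the first rehearsal is held (Mar 10, 2026), opening night takes place (Jun 5, 2026); the later is Jun 5, 2026.
The run closes: Jun 5, 2026 + 14 days = Jun 19, 2026.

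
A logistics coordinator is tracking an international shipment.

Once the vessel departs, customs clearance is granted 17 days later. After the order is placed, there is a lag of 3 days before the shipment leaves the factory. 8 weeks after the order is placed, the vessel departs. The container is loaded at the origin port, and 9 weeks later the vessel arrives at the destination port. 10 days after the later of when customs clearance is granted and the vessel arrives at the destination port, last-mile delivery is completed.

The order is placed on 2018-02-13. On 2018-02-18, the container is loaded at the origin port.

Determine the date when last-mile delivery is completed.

The order is placed: Feb 13, 2018.
The vessel departs: Feb 13, 2018 + 8 weeks = Apr 10, 2018.
Customs clearance is granted: Apr 10, 2018 + 17 days = Apr 27, 2018.
The container is loaded at the origin port: Feb 18, 2018.
The vessel arrives at the destination port: Feb 18, 2018 + 9 weeks = Apr 22, 2018.
Both prerequisites met — customs clearance is granted (Apr 27, 2018), the vessel arrives at the destination port (Apr 22, 2018); the later is Apr 27, 2018.
Last-mile delivery is completed: Apr 27, 2018 + 10 days = May 7, 2018.

2018-05-07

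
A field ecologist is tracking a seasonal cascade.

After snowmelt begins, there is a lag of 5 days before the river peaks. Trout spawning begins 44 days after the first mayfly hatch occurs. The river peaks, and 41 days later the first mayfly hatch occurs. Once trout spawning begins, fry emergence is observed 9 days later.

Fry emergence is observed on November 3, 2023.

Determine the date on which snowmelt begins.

Fry emergence is observed: Nov 3, 2023.
Trout spawning begins: Nov 3, 2023 − 9 days = Oct 25, 2023.
The first mayfly hatch occurs: Oct 25, 2023 − 44 days = Sep 11, 2023.
The river peaks: Sep 11, 2023 − 41 days = Aug 1, 2023.
Snowmelt begins: Aug 1, 2023 − 5 days = Jul 27, 2023.

July 27, 2023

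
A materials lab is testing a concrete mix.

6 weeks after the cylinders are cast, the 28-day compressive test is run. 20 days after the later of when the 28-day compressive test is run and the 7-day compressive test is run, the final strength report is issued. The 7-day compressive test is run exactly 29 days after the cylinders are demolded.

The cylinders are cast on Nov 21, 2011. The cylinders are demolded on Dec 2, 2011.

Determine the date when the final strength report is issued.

Jan 22, 2012

The cylinders are cast: Nov 21, 2011.
The 28-day compressive test is run: Nov 21, 2011 + 6 weeks = Jan 2, 2012.
The cylinders are demolded: Dec 2, 2011.
The 7-day compressive test is run: Dec 2, 2011 + 29 days = Dec 31, 2011.
Both prerequisites met — the 28-day compressive test is run (Jan 2, 2012), the 7-day compressive test is run (Dec 31, 2011); the later is Jan 2, 2012.
The final strength report is issued: Jan 2, 2012 + 20 days = Jan 22, 2012.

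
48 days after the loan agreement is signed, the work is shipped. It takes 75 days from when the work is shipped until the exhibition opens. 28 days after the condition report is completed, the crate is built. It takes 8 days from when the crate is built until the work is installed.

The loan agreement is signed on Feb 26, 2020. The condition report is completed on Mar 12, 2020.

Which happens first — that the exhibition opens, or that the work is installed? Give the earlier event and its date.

The work is installed — Apr 17, 2020

The loan agreement is signed: Feb 26, 2020.
The work is shipped: Feb 26, 2020 + 48 days = Apr 14, 2020.
The exhibition opens: Apr 14, 2020 + 75 days = Jun 28, 2020.
The condition report is completed: Mar 12, 2020.
The crate is built: Mar 12, 2020 + 28 days = Apr 9, 2020.
The work is installed: Apr 9, 2020 + 8 days = Apr 17, 2020.
Comparing: the exhibition opens on Jun 28, 2020 vs the work is installed on Apr 17, 2020. Earlier: the work is installed.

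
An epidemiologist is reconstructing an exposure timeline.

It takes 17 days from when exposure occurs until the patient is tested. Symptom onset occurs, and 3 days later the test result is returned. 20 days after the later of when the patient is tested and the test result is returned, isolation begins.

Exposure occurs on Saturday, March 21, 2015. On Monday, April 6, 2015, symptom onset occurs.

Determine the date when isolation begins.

Exposure occurs: Mar 21, 2015.
The patient is tested: Mar 21, 2015 + 17 days = Apr 7, 2015.
Symptom onset occurs: Apr 6, 2015.
The test result is returned: Apr 6, 2015 + 3 days = Apr 9, 2015.
Both prerequisites met — the patient is tested (Apr 7, 2015), the test result is returned (Apr 9, 2015); the later is Apr 9, 2015.
Isolation begins: Apr 9, 2015 + 20 days = Apr 29, 2015.

Wednesday, April 29, 2015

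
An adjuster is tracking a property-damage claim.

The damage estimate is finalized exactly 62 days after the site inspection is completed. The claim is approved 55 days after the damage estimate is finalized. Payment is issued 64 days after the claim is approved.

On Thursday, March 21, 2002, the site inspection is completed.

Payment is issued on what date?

Wednesday, September 18, 2002

The site inspection is completed: Mar 21, 2002.
The damage estimate is finalized: Mar 21, 2002 + 62 days = May 22, 2002.
The claim is approved: May 22, 2002 + 55 days = Jul 16, 2002.
Payment is issued: Jul 16, 2002 + 64 days = Sep 18, 2002.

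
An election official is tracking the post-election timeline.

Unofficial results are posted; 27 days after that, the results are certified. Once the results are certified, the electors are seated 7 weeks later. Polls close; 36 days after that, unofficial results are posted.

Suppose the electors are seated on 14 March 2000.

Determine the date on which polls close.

23 November 1999

The electors are seated: Mar 14, 2000.
The results are certified: Mar 14, 2000 − 7 weeks = Jan 25, 2000.
Unofficial results are posted: Jan 25, 2000 − 27 days = Dec 29, 1999.
Polls close: Dec 29, 1999 − 36 days = Nov 23, 1999.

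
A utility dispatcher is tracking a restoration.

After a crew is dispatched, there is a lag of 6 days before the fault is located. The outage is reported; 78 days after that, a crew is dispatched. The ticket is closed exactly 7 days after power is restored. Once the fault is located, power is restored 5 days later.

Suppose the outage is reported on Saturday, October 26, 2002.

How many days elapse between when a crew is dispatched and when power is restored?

Causal path: a crew is dispatched → the fault is located → power is restored.
Total delay along the path: 6 + 5 = 11 days.

11 days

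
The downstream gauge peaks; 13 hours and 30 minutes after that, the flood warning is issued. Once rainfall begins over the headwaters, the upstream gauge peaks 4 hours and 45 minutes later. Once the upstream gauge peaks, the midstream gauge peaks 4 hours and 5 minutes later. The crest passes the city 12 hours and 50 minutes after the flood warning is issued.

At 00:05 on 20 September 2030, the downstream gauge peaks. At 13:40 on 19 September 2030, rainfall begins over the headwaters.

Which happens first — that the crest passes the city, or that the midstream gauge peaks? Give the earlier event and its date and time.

The downstream gauge peaks: 00:05 Sep 20, 2030.
The flood warning is issued: 00:05 Sep 20, 2030 + 13h30m = 13:35 Sep 20, 2030.
The crest passes the city: 13:35 Sep 20, 2030 + 12h50m = 02:25 Sep 21, 2030.
Rainfall begins over the headwaters: 13:40 Sep 19, 2030.
The upstream gauge peaks: 13:40 Sep 19, 2030 + 4h45m = 18:25 Sep 19, 2030.
The midstream gauge peaks: 18:25 Sep 19, 2030 + 4h05m = 22:30 Sep 19, 2030.
Comparing: the crest passes the city at 02:25 Sep 21, 2030 vs the midstream gauge peaks at 22:30 Sep 19, 2030. Earlier: the midstream gauge peaks.

The midstream gauge peaks — 22:30 on 19 September 2030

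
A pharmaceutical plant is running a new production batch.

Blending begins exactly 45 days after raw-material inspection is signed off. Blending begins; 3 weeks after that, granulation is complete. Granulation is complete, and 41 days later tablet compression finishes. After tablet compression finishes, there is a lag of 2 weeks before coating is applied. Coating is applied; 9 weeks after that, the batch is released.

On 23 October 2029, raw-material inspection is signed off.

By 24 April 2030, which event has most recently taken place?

Raw-material inspection is signed off: Oct 23, 2029.
Blending begins: Oct 23, 2029 + 45 days = Dec 7, 2029.
Granulation is complete: Dec 7, 2029 + 3 weeks = Dec 28, 2029.
Tablet compression finishes: Dec 28, 2029 + 41 days = Feb 7, 2030.
Coating is applied: Feb 7, 2030 + 2 weeks = Feb 21, 2030.
The batch is released: Feb 21, 2030 + 9 weeks = Apr 25, 2030.
Apr 24, 2030 falls between when coating is applied (Feb 21, 2030) and when the batch is released (Apr 25, 2030).

Coating is applied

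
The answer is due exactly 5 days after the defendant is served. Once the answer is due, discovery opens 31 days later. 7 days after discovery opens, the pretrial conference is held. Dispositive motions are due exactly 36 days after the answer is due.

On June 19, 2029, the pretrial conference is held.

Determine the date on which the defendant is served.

The pretrial conference is held: Jun 19, 2029.
Discovery opens: Jun 19, 2029 − 7 days = Jun 12, 2029.
The answer is due: Jun 12, 2029 − 31 days = May 12, 2029.
The defendant is served: May 12, 2029 − 5 days = May 7, 2029.

May 7, 2029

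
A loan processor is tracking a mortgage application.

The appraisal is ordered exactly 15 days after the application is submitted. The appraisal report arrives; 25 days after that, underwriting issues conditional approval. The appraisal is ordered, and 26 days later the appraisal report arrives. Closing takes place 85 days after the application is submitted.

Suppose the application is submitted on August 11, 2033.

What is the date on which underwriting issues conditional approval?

The application is submitted: Aug 11, 2033.
The appraisal is ordered: Aug 11, 2033 + 15 days = Aug 26, 2033.
The appraisal report arrives: Aug 26, 2033 + 26 days = Sep 21, 2033.
Underwriting issues conditional approval: Sep 21, 2033 + 25 days = Oct 16, 2033.

October 16, 2033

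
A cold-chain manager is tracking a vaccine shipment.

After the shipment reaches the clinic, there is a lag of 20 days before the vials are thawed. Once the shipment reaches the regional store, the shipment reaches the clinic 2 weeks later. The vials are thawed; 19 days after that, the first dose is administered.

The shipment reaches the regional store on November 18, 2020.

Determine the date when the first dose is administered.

January 10, 2021

The shipment reaches the regional store: Nov 18, 2020.
The shipment reaches the clinic: Nov 18, 2020 + 2 weeks = Dec 2, 2020.
The vials are thawed: Dec 2, 2020 + 20 days = Dec 22, 2020.
The first dose is administered: Dec 22, 2020 + 19 days = Jan 10, 2021.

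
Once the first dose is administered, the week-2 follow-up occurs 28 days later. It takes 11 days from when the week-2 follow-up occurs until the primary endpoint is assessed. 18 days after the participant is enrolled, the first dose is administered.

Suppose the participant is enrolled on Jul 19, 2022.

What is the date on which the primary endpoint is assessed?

Sep 14, 2022

The participant is enrolled: Jul 19, 2022.
The first dose is administered: Jul 19, 2022 + 18 days = Aug 6, 2022.
The week-2 follow-up occurs: Aug 6, 2022 + 28 days = Sep 3, 2022.
The primary endpoint is assessed: Sep 3, 2022 + 11 days = Sep 14, 2022.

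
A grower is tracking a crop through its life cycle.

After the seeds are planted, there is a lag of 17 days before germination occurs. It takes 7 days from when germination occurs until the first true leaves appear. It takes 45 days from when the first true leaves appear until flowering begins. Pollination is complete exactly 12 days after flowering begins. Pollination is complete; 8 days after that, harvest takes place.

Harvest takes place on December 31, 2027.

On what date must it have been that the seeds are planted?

October 3, 2027

Harvest takes place: Dec 31, 2027.
Pollination is complete: Dec 31, 2027 − 8 days = Dec 23, 2027.
Flowering begins: Dec 23, 2027 − 12 days = Dec 11, 2027.
The first true leaves appear: Dec 11, 2027 − 45 days = Oct 27, 2027.
Germination occurs: Oct 27, 2027 − 7 days = Oct 20, 2027.
The seeds are planted: Oct 20, 2027 − 17 days = Oct 3, 2027.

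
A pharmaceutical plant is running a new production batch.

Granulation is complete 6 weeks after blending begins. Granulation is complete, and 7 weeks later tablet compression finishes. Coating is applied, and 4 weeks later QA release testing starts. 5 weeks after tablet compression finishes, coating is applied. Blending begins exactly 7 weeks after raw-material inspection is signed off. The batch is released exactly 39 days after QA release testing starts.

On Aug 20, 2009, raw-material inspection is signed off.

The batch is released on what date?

Raw-material inspection is signed off: Aug 20, 2009.
Blending begins: Aug 20, 2009 + 7 weeks = Oct 8, 2009.
Granulation is complete: Oct 8, 2009 + 6 weeks = Nov 19, 2009.
Tablet compression finishes: Nov 19, 2009 + 7 weeks = Jan 7, 2010.
Coating is applied: Jan 7, 2010 + 5 weeks = Feb 11, 2010.
QA release testing starts: Feb 11, 2010 + 4 weeks = Mar 11, 2010.
The batch is released: Mar 11, 2010 + 39 days = Apr 19, 2010.

Apr 19, 2010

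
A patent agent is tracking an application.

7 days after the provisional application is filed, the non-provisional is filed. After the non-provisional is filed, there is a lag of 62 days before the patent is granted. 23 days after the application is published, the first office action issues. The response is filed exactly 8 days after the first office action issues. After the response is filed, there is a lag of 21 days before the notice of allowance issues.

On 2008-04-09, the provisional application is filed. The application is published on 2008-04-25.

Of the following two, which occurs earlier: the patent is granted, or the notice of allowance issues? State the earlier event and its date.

The provisional application is filed: Apr 9, 2008.
The non-provisional is filed: Apr 9, 2008 + 7 days = Apr 16, 2008.
The patent is granted: Apr 16, 2008 + 62 days = Jun 17, 2008.
The application is published: Apr 25, 2008.
The first office action issues: Apr 25, 2008 + 23 days = May 18, 2008.
The response is filed: May 18, 2008 + 8 days = May 26, 2008.
The notice of allowance issues: May 26, 2008 + 21 days = Jun 16, 2008.
Comparing: the patent is granted on Jun 17, 2008 vs the notice of allowance issues on Jun 16, 2008. Earlier: the notice of allowance issues.

The notice of allowance issues — 2008-06-16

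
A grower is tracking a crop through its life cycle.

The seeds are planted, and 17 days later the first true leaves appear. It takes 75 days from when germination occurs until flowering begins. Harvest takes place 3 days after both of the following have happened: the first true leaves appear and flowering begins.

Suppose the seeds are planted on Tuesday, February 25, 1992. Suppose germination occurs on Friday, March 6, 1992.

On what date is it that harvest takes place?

The seeds are planted: Feb 25, 1992.
The first true leaves appear: Feb 25, 1992 + 17 days = Mar 13, 1992.
Germination occurs: Mar 6, 1992.
Flowering begins: Mar 6, 1992 + 75 days = May 20, 1992.
Both prerequisites met — the first true leaves appear (Mar 13, 1992), flowering begins (May 20, 1992); the later is May 20, 1992.
Harvest takes place: May 20, 1992 + 3 days = May 23, 1992.

Saturday, May 23, 1992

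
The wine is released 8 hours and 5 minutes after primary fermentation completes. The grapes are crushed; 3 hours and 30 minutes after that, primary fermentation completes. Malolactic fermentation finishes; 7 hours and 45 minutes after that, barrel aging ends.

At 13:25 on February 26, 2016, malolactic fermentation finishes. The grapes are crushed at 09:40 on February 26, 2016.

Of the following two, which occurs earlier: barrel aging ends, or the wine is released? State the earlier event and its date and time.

Barrel aging ends — 21:10 on February 26, 2016

Malolactic fermentation finishes: 13:25 Feb 26, 2016.
Barrel aging ends: 13:25 Feb 26, 2016 + 7h45m = 21:10 Feb 26, 2016.
The grapes are crushed: 09:40 Feb 26, 2016.
Primary fermentation completes: 09:40 Feb 26, 2016 + 3h30m = 13:10 Feb 26, 2016.
The wine is released: 13:10 Feb 26, 2016 + 8h05m = 21:15 Feb 26, 2016.
Comparing: barrel aging ends at 21:10 Feb 26, 2016 vs the wine is released at 21:15 Feb 26, 2016. Earlier: barrel aging ends.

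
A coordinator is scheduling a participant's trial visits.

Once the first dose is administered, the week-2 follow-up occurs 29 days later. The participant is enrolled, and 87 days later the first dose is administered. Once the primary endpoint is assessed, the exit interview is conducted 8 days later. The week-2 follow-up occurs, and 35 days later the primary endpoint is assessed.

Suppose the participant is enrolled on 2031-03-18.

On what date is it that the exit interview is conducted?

2031-08-24

The participant is enrolled: Mar 18, 2031.
The first dose is administered: Mar 18, 2031 + 87 days = Jun 13, 2031.
The week-2 follow-up occurs: Jun 13, 2031 + 29 days = Jul 12, 2031.
The primary endpoint is assessed: Jul 12, 2031 + 35 days = Aug 16, 2031.
The exit interview is conducted: Aug 16, 2031 + 8 days = Aug 24, 2031.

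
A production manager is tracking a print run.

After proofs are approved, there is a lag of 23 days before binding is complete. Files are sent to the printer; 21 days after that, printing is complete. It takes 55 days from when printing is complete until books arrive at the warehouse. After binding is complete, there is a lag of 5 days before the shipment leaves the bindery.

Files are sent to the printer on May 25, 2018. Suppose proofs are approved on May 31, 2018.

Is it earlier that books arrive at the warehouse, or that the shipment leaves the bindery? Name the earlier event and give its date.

Files are sent to the printer: May 25, 2018.
Printing is complete: May 25, 2018 + 21 days = Jun 15, 2018.
Books arrive at the warehouse: Jun 15, 2018 + 55 days = Aug 9, 2018.
Proofs are approved: May 31, 2018.
Binding is complete: May 31, 2018 + 23 days = Jun 23, 2018.
The shipment leaves the bindery: Jun 23, 2018 + 5 days = Jun 28, 2018.
Comparing: books arrive at the warehouse on Aug 9, 2018 vs the shipment leaves the bindery on Jun 28, 2018. Earlier: the shipment leaves the bindery.

The shipment leaves the bindery — June 28, 2018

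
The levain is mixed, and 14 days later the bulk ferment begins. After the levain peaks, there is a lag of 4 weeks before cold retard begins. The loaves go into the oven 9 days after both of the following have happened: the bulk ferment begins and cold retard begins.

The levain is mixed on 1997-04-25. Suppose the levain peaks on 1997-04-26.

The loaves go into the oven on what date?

The levain is mixed: Apr 25, 1997.
The bulk ferment begins: Apr 25, 1997 + 14 days = May 9, 1997.
The levain peaks: Apr 26, 1997.
Cold retard begins: Apr 26, 1997 + 4 weeks = May 24, 1997.
Both prerequisites met — the bulk ferment begins (May 9, 1997), cold retard begins (May 24, 1997); the later is May 24, 1997.
The loaves go into the oven: May 24, 1997 + 9 days = Jun 2, 1997.

1997-06-02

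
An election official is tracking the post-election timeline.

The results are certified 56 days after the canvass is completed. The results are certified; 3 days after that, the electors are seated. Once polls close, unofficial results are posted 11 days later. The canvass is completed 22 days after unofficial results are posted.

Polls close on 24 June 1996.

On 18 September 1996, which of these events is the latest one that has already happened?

The canvass is completed

Polls close: Jun 24, 1996.
Unofficial results are posted: Jun 24, 1996 + 11 days = Jul 5, 1996.
The canvass is completed: Jul 5, 1996 + 22 days = Jul 27, 1996.
The results are certified: Jul 27, 1996 + 56 days = Sep 21, 1996.
The electors are seated: Sep 21, 1996 + 3 days = Sep 24, 1996.
Sep 18, 1996 falls between when the canvass is completed (Jul 27, 1996) and when the results are certified (Sep 21, 1996).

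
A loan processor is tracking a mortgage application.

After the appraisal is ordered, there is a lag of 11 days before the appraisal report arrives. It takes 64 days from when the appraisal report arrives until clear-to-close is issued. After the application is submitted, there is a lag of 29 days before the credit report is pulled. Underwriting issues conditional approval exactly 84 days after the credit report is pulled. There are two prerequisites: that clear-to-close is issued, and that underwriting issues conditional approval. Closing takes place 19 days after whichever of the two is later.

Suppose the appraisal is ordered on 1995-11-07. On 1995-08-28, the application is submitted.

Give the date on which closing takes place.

1996-02-09

The appraisal is ordered: Nov 7, 1995.
The appraisal report arrives: Nov 7, 1995 + 11 days = Nov 18, 1995.
Clear-to-close is issued: Nov 18, 1995 + 64 days = Jan 21, 1996.
The application is submitted: Aug 28, 1995.
The credit report is pulled: Aug 28, 1995 + 29 days = Sep 26, 1995.
Underwriting issues conditional approval: Sep 26, 1995 + 84 days = Dec 19, 1995.
Both prerequisites met — clear-to-close is issued (Jan 21, 1996), underwriting issues conditional approval (Dec 19, 1995); the later is Jan 21, 1996.
Closing takes place: Jan 21, 1996 + 19 days = Feb 9, 1996.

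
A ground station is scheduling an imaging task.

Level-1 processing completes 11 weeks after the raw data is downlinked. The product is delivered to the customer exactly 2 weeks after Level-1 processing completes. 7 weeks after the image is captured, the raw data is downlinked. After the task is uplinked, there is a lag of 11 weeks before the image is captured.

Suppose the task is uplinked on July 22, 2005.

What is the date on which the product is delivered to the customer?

The task is uplinked: Jul 22, 2005.
The image is captured: Jul 22, 2005 + 11 weeks = Oct 7, 2005.
The raw data is downlinked: Oct 7, 2005 + 7 weeks = Nov 25, 2005.
Level-1 processing completes: Nov 25, 2005 + 11 weeks = Feb 10, 2006.
The product is delivered to the customer: Feb 10, 2006 + 2 weeks = Feb 24, 2006.

February 24, 2006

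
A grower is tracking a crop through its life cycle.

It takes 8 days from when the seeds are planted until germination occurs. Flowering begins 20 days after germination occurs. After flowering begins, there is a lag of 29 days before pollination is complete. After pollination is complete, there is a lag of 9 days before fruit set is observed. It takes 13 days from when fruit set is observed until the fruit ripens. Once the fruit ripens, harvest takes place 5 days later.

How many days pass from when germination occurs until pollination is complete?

49 days

Causal path: germination occurs → flowering begins → pollination is complete.
Total delay along the path: 20 + 29 = 49 days.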